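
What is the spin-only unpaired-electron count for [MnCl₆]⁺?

0 unpaired electrons

Ligand charges: each chloride is −1. With an overall charge of +1 the manganese centre must be in the +7 oxidation state.
Manganese is a group-7 element; Mn(VII) is therefore d⁰.
In an octahedral field the d⁰ configuration is t₂g⁰e_g⁰, giving 0 unpaired electrons.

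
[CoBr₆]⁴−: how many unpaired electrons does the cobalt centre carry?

Summing ligand charges against the −4 overall charge gives an oxidation state of +2 for cobalt.
Co sits in group 9, so the d-electron count is 9 − 2 = 7.
The spin state decides the count: Bromide is a weak-field ligand for a first-row metal, so the complex is high-spin.
An octahedral high-spin d⁷ ion is t₂g⁵e_g², giving 3 unpaired electrons.

3 unpaired electrons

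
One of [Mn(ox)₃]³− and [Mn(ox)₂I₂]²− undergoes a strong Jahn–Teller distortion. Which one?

[Mn(ox)₃]³−

[Mn(ox)₃]³−: Each oxalate is −2; balancing the −3 overall charge requires Mn(III). Manganese is a group-7 element; Mn(III) is therefore d⁴. Oxalate is a weak-field ligand for a first-row metal, so the complex is high-spin. The t₂g³e_g¹ (high-spin) configuration has an unevenly filled e_g set; the Jahn–Teller theorem predicts a tetragonal distortion (typically axial elongation) to lift the degeneracy.
[Mn(ox)₂I₂]²−: Summing ligand charges against the −2 overall charge gives an oxidation state of +4 for manganese. Mn sits in group 7, so the d-electron count is 7 − 4 = 3. The d³ configuration leaves the e_g set evenly filled (or empty) — no strong Jahn–Teller driving force.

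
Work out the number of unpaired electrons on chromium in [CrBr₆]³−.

3

Each bromide is −1; balancing the −3 overall charge requires Cr(III).
Cr sits in group 6, so the d-electron count is 6 − 3 = 3.
In an octahedral field the d³ configuration is t₂g³e_g⁰ (only one arrangement possible), giving 3 unpaired electrons.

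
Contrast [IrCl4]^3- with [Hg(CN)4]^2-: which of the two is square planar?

[IrCl4]^3-

For [IrCl4]^3-: Ligand charges: each chloride is −1. With an overall charge of −3 the iridium centre must be in the +1 oxidation state. Group 9 minus oxidation state 1 gives a d⁸ configuration. A 5d d⁸ ion has a large crystal-field splitting; square planar leaves the high-energy d_{x²−y²} orbital empty and maximises CFSE. → square planar.
For [Hg(CN)4]^2-: Summing ligand charges against the −2 overall charge gives an oxidation state of +2 for mercury. Hg sits in group 12, so the d-electron count is 12 − 2 = 10. A d¹⁰ ion has no crystal-field stabilisation preference between square planar and tetrahedral, so four ligands adopt the sterically favoured tetrahedral geometry. → tetrahedral.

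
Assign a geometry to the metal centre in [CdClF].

Each chloride is −1; each fluoride is −1; balancing the 0 overall charge requires Cd(II).
Group 12 minus oxidation state 2 gives a d¹⁰ configuration.
With 2 monodentate ligands the coordination number is 2.
A d¹⁰ ion with only two ligands adopts a linear arrangement (sp hybridisation; no CFSE preference).

linear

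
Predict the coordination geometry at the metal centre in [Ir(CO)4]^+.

square planar

Carbonyl is neutral; balancing the +1 overall charge requires Ir(I).
Group 9 minus oxidation state 1 gives a d⁸ configuration.
Coordination number: 4.
A 5d d⁸ ion has a large crystal-field splitting; square planar leaves the high-energy d_{x²−y²} orbital empty and maximises CFSE.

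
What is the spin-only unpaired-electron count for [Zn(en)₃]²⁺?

0

Ligand charges: ethylenediamine is neutral. With an overall charge of +2 the zinc centre must be in the +2 oxidation state.
Zn sits in group 12, so the d-electron count is 12 − 2 = 10.
Counting donor atoms: 3×ethylenediamine (bidentate) → 6 donors. Coordination number = 6.
In an octahedral field the d¹⁰ configuration is t₂g⁶e_g⁴, giving 0 unpaired electrons.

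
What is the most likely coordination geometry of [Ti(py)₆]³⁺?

Pyridine is neutral; balancing the +3 overall charge requires Ti(III).
Group 4 minus oxidation state 3 gives a d¹ configuration.
With 6 monodentate ligands the coordination number is 6.
Six donors around a single metal centre give an octahedral coordination sphere.

octahedral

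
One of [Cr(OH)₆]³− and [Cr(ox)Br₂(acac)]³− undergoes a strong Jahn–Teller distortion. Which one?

[Cr(OH)₆]³−: Ligand charges: each hydroxide is −1. With an overall charge of −3 the chromium centre must be in the +3 oxidation state. Chromium is a group-6 element; Cr(III) is therefore d³. The d³ configuration leaves the e_g set evenly filled (or empty) — no strong Jahn–Teller driving force.
[Cr(ox)Br₂(acac)]³−: Each oxalate is −2; each bromide is −1; each acetylacetonate is −1; balancing the −3 overall charge requires Cr(II). Chromium is a group-6 element; Cr(II) is therefore d⁴. Acetylacetonate, bromide, and oxalate are weak-field ligands for a first-row metal, so the complex is high-spin. The t₂g³e_g¹ (high-spin) configuration has an unevenly filled e_g set; the Jahn–Teller theorem predicts a tetragonal distortion (typically axial elongation) to lift the degeneracy.

[Cr(ox)Br₂(acac)]³−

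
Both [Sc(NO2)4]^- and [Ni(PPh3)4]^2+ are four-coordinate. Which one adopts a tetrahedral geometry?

For [Sc(NO2)4]^-: Ligand charges: each nitro (N-bound nitrite) is −1. With an overall charge of −1 the scandium centre must be in the +3 oxidation state. Sc sits in group 3, so the d-electron count is 3 − 3 = 0. A d⁰ ion has no crystal-field stabilisation preference between square planar and tetrahedral, so four ligands adopt the sterically favoured tetrahedral geometry. → tetrahedral.
For [Ni(PPh3)4]^2+: Summing ligand charges against the +2 overall charge gives an oxidation state of +2 for nickel. Ni sits in group 10, so the d-electron count is 10 − 2 = 8. Triphenylphosphine is a strong-field ligand (high in the spectrochemical series). A 3d d⁸ ion with strong-field ligands gains enough CFSE to favour square planar over tetrahedral. → square planar.

[Sc(NO2)4]^-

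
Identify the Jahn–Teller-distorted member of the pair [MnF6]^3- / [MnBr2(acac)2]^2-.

[MnF6]^3-: Ligand charges: each fluoride is −1. With an overall charge of −3 the manganese centre must be in the +3 oxidation state. Mn sits in group 7, so the d-electron count is 7 − 3 = 4. Fluoride is a weak-field ligand for a first-row metal, so the complex is high-spin. The t₂g³e_g¹ (high-spin) configuration has an unevenly filled e_g set; the Jahn–Teller theorem predicts a tetragonal distortion (typically axial elongation) to lift the degeneracy.
[MnBr2(acac)2]^2-: Each bromide is −1; each acetylacetonate is −1; balancing the −2 overall charge requires Mn(II). Manganese is a group-7 element; Mn(II) is therefore d⁵. Acetylacetonate and bromide are weak-field ligands for a first-row metal, so the complex is high-spin. The d⁵ configuration leaves the e_g set evenly filled (or empty) — no strong Jahn–Teller driving force.

[MnF6]^3-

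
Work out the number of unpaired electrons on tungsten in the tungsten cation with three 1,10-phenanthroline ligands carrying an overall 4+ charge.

Ligand charges: 1,10-phenanthroline is neutral. With an overall charge of +4 the tungsten centre must be in the +4 oxidation state.
Tungsten is a group-6 element; W(IV) is therefore d².
Counting donor atoms: 3×1,10-phenanthroline (bidentate) → 6 donors. Coordination number = 6.
In an octahedral field the d² configuration is t₂g²e_g⁰ (only one arrangement possible), giving 2 unpaired electrons.

2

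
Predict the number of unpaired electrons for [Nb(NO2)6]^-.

Ligand charges: each nitro (N-bound nitrite) is −1. With an overall charge of −1 the niobium centre must be in the +5 oxidation state.
Nb sits in group 5, so the d-electron count is 5 − 5 = 0.
In an octahedral field the d⁰ configuration is t₂g⁰e_g⁰, giving 0 unpaired electrons.

0 unpaired electrons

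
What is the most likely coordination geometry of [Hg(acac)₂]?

tetrahedral

Ligand charges: each acetylacetonate is −1. With an overall charge of 0 the mercury centre must be in the +2 oxidation state.
Group 12 minus oxidation state 2 gives a d¹⁰ configuration.
Counting donor atoms: 2×acetylacetonate (bidentate) → 4 donors. Coordination number = 4.
A d¹⁰ ion has no crystal-field stabilisation preference between square planar and tetrahedral, so four ligands adopt the sterically favoured tetrahedral geometry.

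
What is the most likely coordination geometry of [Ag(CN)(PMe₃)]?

Summing ligand charges against the 0 overall charge gives an oxidation state of +1 for silver.
Silver is a group-11 element; Ag(I) is therefore d¹⁰.
With 2 monodentate ligands the coordination number is 2.
A d¹⁰ ion with only two ligands adopts a linear arrangement (sp hybridisation; no CFSE preference).

linear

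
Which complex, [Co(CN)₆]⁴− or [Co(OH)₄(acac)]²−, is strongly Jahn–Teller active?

[Co(CN)₆]⁴−: Ligand charges: each cyanide is −1. With an overall charge of −4 the cobalt centre must be in the +2 oxidation state. Group 9 minus oxidation state 2 gives a d⁷ configuration. Cyanide is a strong-field ligand (high in the spectrochemical series) for a first-row metal, so the complex is low-spin. The t₂g⁶e_g¹ (low-spin) configuration has an unevenly filled e_g set; the Jahn–Teller theorem predicts a tetragonal distortion (typically axial elongation) to lift the degeneracy.
[Co(OH)₄(acac)]²−: Summing ligand charges against the −2 overall charge gives an oxidation state of +3 for cobalt. Co sits in group 9, so the d-electron count is 9 − 3 = 6. Co(III) has an exceptionally large octahedral splitting and is low-spin with essentially every ligand except fluoride. The d⁶ configuration leaves the e_g set evenly filled (or empty) — no strong Jahn–Teller driving force.

[Co(CN)₆]⁴−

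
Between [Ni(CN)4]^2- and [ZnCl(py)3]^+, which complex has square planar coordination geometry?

For [Ni(CN)4]^2-: Ligand charges: each cyanide is −1. With an overall charge of −2 the nickel centre must be in the +2 oxidation state. Group 10 minus oxidation state 2 gives a d⁸ configuration. Cyanide is a strong-field ligand (high in the spectrochemical series). A 3d d⁸ ion with strong-field ligands gains enough CFSE to favour square planar over tetrahedral. → square planar.
For [ZnCl(py)3]^+: Summing ligand charges against the +1 overall charge gives an oxidation state of +2 for zinc. Zn sits in group 12, so the d-electron count is 12 − 2 = 10. A d¹⁰ ion has no crystal-field stabilisation preference between square planar and tetrahedral, so four ligands adopt the sterically favoured tetrahedral geometry. → tetrahedral.

[Ni(CN)4]^2-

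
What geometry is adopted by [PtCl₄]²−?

square planar

Summing ligand charges against the −2 overall charge gives an oxidation state of +2 for platinum.
Group 10 minus oxidation state 2 gives a d⁸ configuration.
With 4 monodentate ligands the coordination number is 4.
A 5d d⁸ ion has a large crystal-field splitting; square planar leaves the high-energy d_{x²−y²} orbital empty and maximises CFSE.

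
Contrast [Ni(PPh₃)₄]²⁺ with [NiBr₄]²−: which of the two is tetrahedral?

[NiBr₄]²−

For [Ni(PPh₃)₄]²⁺: Summing ligand charges against the +2 overall charge gives an oxidation state of +2 for nickel. Group 10 minus oxidation state 2 gives a d⁸ configuration. Triphenylphosphine is a strong-field ligand (high in the spectrochemical series). A 3d d⁸ ion with strong-field ligands gains enough CFSE to favour square planar over tetrahedral. → square planar.
For [NiBr₄]²−: Each bromide is −1; balancing the −2 overall charge requires Ni(II). Group 10 minus oxidation state 2 gives a d⁸ configuration. Bromide is a weak-field ligand. With weak-field ligands the CFSE gain from square planar is small, so a 3d d⁸ ion takes the sterically preferred tetrahedral geometry. → tetrahedral.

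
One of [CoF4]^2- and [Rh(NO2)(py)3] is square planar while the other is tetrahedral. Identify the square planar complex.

[Rh(NO2)(py)3]

For [CoF4]^2-: Ligand charges: each fluoride is −1. With an overall charge of −2 the cobalt centre must be in the +2 oxidation state. Group 9 minus oxidation state 2 gives a d⁷ configuration. For a high-spin 3d d⁷ ion with weak-field ligands the small Δₜ gives little square-planar CFSE advantage, so four ligands adopt the sterically favoured tetrahedral geometry. → tetrahedral.
For [Rh(NO2)(py)3]: Each nitro (N-bound nitrite) is −1; pyridine is neutral; balancing the 0 overall charge requires Rh(I). Group 9 minus oxidation state 1 gives a d⁸ configuration. A 4d d⁸ ion has a large crystal-field splitting; square planar leaves the high-energy d_{x²−y²} orbital empty and maximises CFSE. → square planar.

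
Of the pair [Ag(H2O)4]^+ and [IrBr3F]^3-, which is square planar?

For [Ag(H2O)4]^+: Ligand charges: water is neutral. With an overall charge of +1 the silver centre must be in the +1 oxidation state. Ag sits in group 11, so the d-electron count is 11 − 1 = 10. A d¹⁰ ion has no crystal-field stabilisation preference between square planar and tetrahedral, so four ligands adopt the sterically favoured tetrahedral geometry. → tetrahedral.
For [IrBr3F]^3-: Ligand charges: each bromide is −1; each fluoride is −1. With an overall charge of −3 the iridium centre must be in the +1 oxidation state. Ir sits in group 9, so the d-electron count is 9 − 1 = 8. A 5d d⁸ ion has a large crystal-field splitting; square planar leaves the high-energy d_{x²−y²} orbital empty and maximises CFSE. → square planar.

[IrBr3F]^3-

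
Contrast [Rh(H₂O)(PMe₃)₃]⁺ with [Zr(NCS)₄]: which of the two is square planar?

[Rh(H₂O)(PMe₃)₃]⁺

For [Rh(H₂O)(PMe₃)₃]⁺: Summing ligand charges against the +1 overall charge gives an oxidation state of +1 for rhodium. Rhodium is a group-9 element; Rh(I) is therefore d⁸. A 4d d⁸ ion has a large crystal-field splitting; square planar leaves the high-energy d_{x²−y²} orbital empty and maximises CFSE. → square planar.
For [Zr(NCS)₄]: Ligand charges: each isothiocyanate is −1. With an overall charge of 0 the zirconium centre must be in the +4 oxidation state. Zirconium is a group-4 element; Zr(IV) is therefore d⁰. A d⁰ ion has no crystal-field stabilisation preference between square planar and tetrahedral, so four ligands adopt the sterically favoured tetrahedral geometry. → tetrahedral.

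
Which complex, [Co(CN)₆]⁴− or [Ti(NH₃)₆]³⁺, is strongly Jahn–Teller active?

[Co(CN)₆]⁴−

[Co(CN)₆]⁴−: Summing ligand charges against the −4 overall charge gives an oxidation state of +2 for cobalt. Cobalt is a group-9 element; Co(II) is therefore d⁷. Cyanide is a strong-field ligand (high in the spectrochemical series) for a first-row metal, so the complex is low-spin. The t₂g⁶e_g¹ (low-spin) configuration has an unevenly filled e_g set; the Jahn–Teller theorem predicts a tetragonal distortion (typically axial elongation) to lift the degeneracy.
[Ti(NH₃)₆]³⁺: Summing ligand charges against the +3 overall charge gives an oxidation state of +3 for titanium. Ti sits in group 4, so the d-electron count is 4 − 3 = 1. The d¹ configuration leaves the e_g set evenly filled (or empty) — no strong Jahn–Teller driving force.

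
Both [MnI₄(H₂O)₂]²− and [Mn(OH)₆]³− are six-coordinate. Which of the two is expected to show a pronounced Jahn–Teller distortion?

[Mn(OH)₆]³−

[MnI₄(H₂O)₂]²−: Ligand charges: each iodide is −1; water is neutral. With an overall charge of −2 the manganese centre must be in the +2 oxidation state. Group 7 minus oxidation state 2 gives a d⁵ configuration. Iodide is a weak-field ligand for a first-row metal, so the complex is high-spin. The d⁵ configuration leaves the e_g set evenly filled (or empty) — no strong Jahn–Teller driving force.
[Mn(OH)₆]³−: Each hydroxide is −1; balancing the −3 overall charge requires Mn(III). Manganese is a group-7 element; Mn(III) is therefore d⁴. Hydroxide is a weak-field ligand for a first-row metal, so the complex is high-spin. The t₂g³e_g¹ (high-spin) configuration has an unevenly filled e_g set; the Jahn–Teller theorem predicts a tetragonal distortion (typically axial elongation) to lift the degeneracy.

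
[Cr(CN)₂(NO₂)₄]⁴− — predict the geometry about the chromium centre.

octahedral

Summing ligand charges against the −4 overall charge gives an oxidation state of +2 for chromium.
Cr sits in group 6, so the d-electron count is 6 − 2 = 4.
Coordination number: 6.
Six donors around a single metal centre give an octahedral coordination sphere.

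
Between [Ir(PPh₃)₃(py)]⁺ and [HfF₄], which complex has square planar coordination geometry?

For [Ir(PPh₃)₃(py)]⁺: Summing ligand charges against the +1 overall charge gives an oxidation state of +1 for iridium. Iridium is a group-9 element; Ir(I) is therefore d⁸. A 5d d⁸ ion has a large crystal-field splitting; square planar leaves the high-energy d_{x²−y²} orbital empty and maximises CFSE. → square planar.
For [HfF₄]: Ligand charges: each fluoride is −1. With an overall charge of 0 the hafnium centre must be in the +4 oxidation state. Hafnium is a group-4 element; Hf(IV) is therefore d⁰. A d⁰ ion has no crystal-field stabilisation preference between square planar and tetrahedral, so four ligands adopt the sterically favoured tetrahedral geometry. → tetrahedral.

[Ir(PPh₃)₃(py)]⁺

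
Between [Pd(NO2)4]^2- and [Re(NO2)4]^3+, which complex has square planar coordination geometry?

For [Pd(NO2)4]^2-: Ligand charges: each nitro (N-bound nitrite) is −1. With an overall charge of −2 the palladium centre must be in the +2 oxidation state. Palladium is a group-10 element; Pd(II) is therefore d⁸. A 4d d⁸ ion has a large crystal-field splitting; square planar leaves the high-energy d_{x²−y²} orbital empty and maximises CFSE. → square planar.
For [Re(NO2)4]^3+: Ligand charges: each nitro (N-bound nitrite) is −1. With an overall charge of +3 the rhenium centre must be in the +7 oxidation state. Rhenium is a group-7 element; Re(VII) is therefore d⁰. A d⁰ ion has no crystal-field stabilisation preference between square planar and tetrahedral, so four ligands adopt the sterically favoured tetrahedral geometry. → tetrahedral.

[Pd(NO2)4]^2-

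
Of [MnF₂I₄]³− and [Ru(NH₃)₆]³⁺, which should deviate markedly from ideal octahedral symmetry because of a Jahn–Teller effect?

[MnF₂I₄]³−: Summing ligand charges against the −3 overall charge gives an oxidation state of +3 for manganese. Group 7 minus oxidation state 3 gives a d⁴ configuration. Fluoride and iodide are weak-field ligands for a first-row metal, so the complex is high-spin. The t₂g³e_g¹ (high-spin) configuration has an unevenly filled e_g set; the Jahn–Teller theorem predicts a tetragonal distortion (typically axial elongation) to lift the degeneracy.
[Ru(NH₃)₆]³⁺: Summing ligand charges against the +3 overall charge gives an oxidation state of +3 for ruthenium. Ruthenium is a group-8 element; Ru(III) is therefore d⁵. A 4d ion has a large Δₒ and is invariably low-spin. The d⁵ configuration leaves the e_g set evenly filled (or empty) — no strong Jahn–Teller driving force.

[MnF₂I₄]³−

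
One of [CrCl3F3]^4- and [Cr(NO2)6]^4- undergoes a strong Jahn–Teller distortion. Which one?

[CrCl3F3]^4-: Summing ligand charges against the −4 overall charge gives an oxidation state of +2 for chromium. Cr sits in group 6, so the d-electron count is 6 − 2 = 4. Chloride and fluoride are weak-field ligands for a first-row metal, so the complex is high-spin. The t₂g³e_g¹ (high-spin) configuration has an unevenly filled e_g set; the Jahn–Teller theorem predicts a tetragonal distortion (typically axial elongation) to lift the degeneracy.
[Cr(NO2)6]^4-: Summing ligand charges against the −4 overall charge gives an oxidation state of +2 for chromium. Chromium is a group-6 element; Cr(II) is therefore d⁴. Nitro (N-bound nitrite) is a strong-field ligand (high in the spectrochemical series) for a first-row metal, so the complex is low-spin. The d⁴ configuration leaves the e_g set evenly filled (or empty) — no strong Jahn–Teller driving force.

[CrCl3F3]^4-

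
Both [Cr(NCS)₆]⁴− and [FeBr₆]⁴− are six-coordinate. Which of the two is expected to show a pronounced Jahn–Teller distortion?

[Cr(NCS)₆]⁴−: Each isothiocyanate is −1; balancing the −4 overall charge requires Cr(II). Chromium is a group-6 element; Cr(II) is therefore d⁴. Isothiocyanate is a weak-field ligand for a first-row metal, so the complex is high-spin. The t₂g³e_g¹ (high-spin) configuration has an unevenly filled e_g set; the Jahn–Teller theorem predicts a tetragonal distortion (typically axial elongation) to lift the degeneracy.
[FeBr₆]⁴−: Summing ligand charges against the −4 overall charge gives an oxidation state of +2 for iron. Iron is a group-8 element; Fe(II) is therefore d⁶. Bromide is a weak-field ligand for a first-row metal, so the complex is high-spin. The d⁶ configuration leaves the e_g set evenly filled (or empty) — no strong Jahn–Teller driving force.

[Cr(NCS)₆]⁴−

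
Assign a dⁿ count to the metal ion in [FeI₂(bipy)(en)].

d⁶

Ligand charges: each iodide is −1; 2,2′-bipyridine is neutral; ethylenediamine is neutral. With an overall charge of 0 the iron centre must be in the +2 oxidation state.
Group 8 minus oxidation state 2 gives a d⁶ configuration.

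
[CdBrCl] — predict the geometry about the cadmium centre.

linear

Ligand charges: each bromide is −1; each chloride is −1. With an overall charge of 0 the cadmium centre must be in the +2 oxidation state.
Cadmium is a group-12 element; Cd(II) is therefore d¹⁰.
With 2 monodentate ligands the coordination number is 2.
A d¹⁰ ion with only two ligands adopts a linear arrangement (sp hybridisation; no CFSE preference).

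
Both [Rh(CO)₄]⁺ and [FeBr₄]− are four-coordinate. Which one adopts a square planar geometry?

[Rh(CO)₄]⁺

For [Rh(CO)₄]⁺: Summing ligand charges against the +1 overall charge gives an oxidation state of +1 for rhodium. Group 9 minus oxidation state 1 gives a d⁸ configuration. A 4d d⁸ ion has a large crystal-field splitting; square planar leaves the high-energy d_{x²−y²} orbital empty and maximises CFSE. → square planar.
For [FeBr₄]−: Each bromide is −1; balancing the −1 overall charge requires Fe(III). Group 8 minus oxidation state 3 gives a d⁵ configuration. A high-spin d⁵ ion has zero CFSE in either geometry, so four ligands adopt the sterically favoured tetrahedral geometry. → tetrahedral.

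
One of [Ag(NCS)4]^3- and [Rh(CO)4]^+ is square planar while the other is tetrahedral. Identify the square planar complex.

For [Ag(NCS)4]^3-: Ligand charges: each isothiocyanate is −1. With an overall charge of −3 the silver centre must be in the +1 oxidation state. Silver is a group-11 element; Ag(I) is therefore d¹⁰. A d¹⁰ ion has no crystal-field stabilisation preference between square planar and tetrahedral, so four ligands adopt the sterically favoured tetrahedral geometry. → tetrahedral.
For [Rh(CO)4]^+: Summing ligand charges against the +1 overall charge gives an oxidation state of +1 for rhodium. Rhodium is a group-9 element; Rh(I) is therefore d⁸. A 4d d⁸ ion has a large crystal-field splitting; square planar leaves the high-energy d_{x²−y²} orbital empty and maximises CFSE. → square planar.

[Rh(CO)4]^+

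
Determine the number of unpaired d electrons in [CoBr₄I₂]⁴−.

3

Each bromide is −1; each iodide is −1; balancing the −4 overall charge requires Co(II).
Co sits in group 9, so the d-electron count is 9 − 2 = 7.
The spin state decides the count: Bromide and iodide are weak-field ligands for a first-row metal, so the complex is high-spin.
An octahedral high-spin d⁷ ion is t₂g⁵e_g², giving 3 unpaired electrons.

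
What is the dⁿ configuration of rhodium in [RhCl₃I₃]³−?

Ligand charges: each chloride is −1; each iodide is −1. With an overall charge of −3 the rhodium centre must be in the +3 oxidation state.
Group 9 minus oxidation state 3 gives a d⁶ configuration.

d⁶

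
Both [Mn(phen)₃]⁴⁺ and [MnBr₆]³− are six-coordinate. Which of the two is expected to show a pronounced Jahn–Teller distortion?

[Mn(phen)₃]⁴⁺: 1,10-phenanthroline is neutral; balancing the +4 overall charge requires Mn(IV). Manganese is a group-7 element; Mn(IV) is therefore d³. The d³ configuration leaves the e_g set evenly filled (or empty) — no strong Jahn–Teller driving force.
[MnBr₆]³−: Summing ligand charges against the −3 overall charge gives an oxidation state of +3 for manganese. Mn sits in group 7, so the d-electron count is 7 − 3 = 4. Bromide is a weak-field ligand for a first-row metal, so the complex is high-spin. The t₂g³e_g¹ (high-spin) configuration has an unevenly filled e_g set; the Jahn–Teller theorem predicts a tetragonal distortion (typically axial elongation) to lift the degeneracy.

[MnBr₆]³−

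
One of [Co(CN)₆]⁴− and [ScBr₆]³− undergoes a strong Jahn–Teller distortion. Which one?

[Co(CN)₆]⁴−: Summing ligand charges against the −4 overall charge gives an oxidation state of +2 for cobalt. Cobalt is a group-9 element; Co(II) is therefore d⁷. Cyanide is a strong-field ligand (high in the spectrochemical series) for a first-row metal, so the complex is low-spin. The t₂g⁶e_g¹ (low-spin) configuration has an unevenly filled e_g set; the Jahn–Teller theorem predicts a tetragonal distortion (typically axial elongation) to lift the degeneracy.
[ScBr₆]³−: Each bromide is −1; balancing the −3 overall charge requires Sc(III). Group 3 minus oxidation state 3 gives a d⁰ configuration. The d⁰ configuration leaves the e_g set evenly filled (or empty) — no strong Jahn–Teller driving force.

[Co(CN)₆]⁴−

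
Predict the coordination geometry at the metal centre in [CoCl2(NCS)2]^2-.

Each chloride is −1; each isothiocyanate is −1; balancing the −2 overall charge requires Co(II).
Group 9 minus oxidation state 2 gives a d⁷ configuration.
With 4 monodentate ligands the coordination number is 4.
Chloride and isothiocyanate are weak-field ligands.
For a high-spin 3d d⁷ ion with weak-field ligands the small Δₜ gives little square-planar CFSE advantage, so four ligands adopt the sterically favoured tetrahedral geometry.

tetrahedral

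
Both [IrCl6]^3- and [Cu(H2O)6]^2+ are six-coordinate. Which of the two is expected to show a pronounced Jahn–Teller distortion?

[Cu(H2O)6]^2+

[IrCl6]^3-: Each chloride is −1; balancing the −3 overall charge requires Ir(III). Iridium is a group-9 element; Ir(III) is therefore d⁶. A 5d ion has a large Δₒ and is invariably low-spin. The d⁶ configuration leaves the e_g set evenly filled (or empty) — no strong Jahn–Teller driving force.
[Cu(H2O)6]^2+: Water is neutral; balancing the +2 overall charge requires Cu(II). Copper is a group-11 element; Cu(II) is therefore d⁹. The t₂g⁶e_g³ configuration has an unevenly filled e_g set; the Jahn–Teller theorem predicts a tetragonal distortion (typically axial elongation) to lift the degeneracy.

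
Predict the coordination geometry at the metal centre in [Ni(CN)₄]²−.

Each cyanide is −1; balancing the −2 overall charge requires Ni(II).
Ni sits in group 10, so the d-electron count is 10 − 2 = 8.
With 4 monodentate ligands the coordination number is 4.
Cyanide is a strong-field ligand (high in the spectrochemical series).
A 3d d⁸ ion with strong-field ligands gains enough CFSE to favour square planar over tetrahedral.

square planar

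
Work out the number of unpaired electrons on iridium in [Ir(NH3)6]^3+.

0 unpaired electrons

Ammonia is neutral; balancing the +3 overall charge requires Ir(III).
Group 9 minus oxidation state 3 gives a d⁶ configuration.
The spin state decides the count: a 5d ion has a large Δₒ and is invariably low-spin.
An octahedral low-spin d⁶ ion is t₂g⁶e_g⁰, giving 0 unpaired electrons.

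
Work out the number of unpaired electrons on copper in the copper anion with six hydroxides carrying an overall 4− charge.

Ligand charges: each hydroxide is −1. With an overall charge of −4 the copper centre must be in the +2 oxidation state.
Group 11 minus oxidation state 2 gives a d⁹ configuration.
In an octahedral field the d⁹ configuration is t₂g⁶e_g³ (only one arrangement possible), giving 1 unpaired electron.

1 unpaired electron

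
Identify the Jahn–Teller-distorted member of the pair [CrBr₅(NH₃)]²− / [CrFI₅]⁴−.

[CrFI₅]⁴−

[CrBr₅(NH₃)]²−: Each bromide is −1; ammonia is neutral; balancing the −2 overall charge requires Cr(III). Group 6 minus oxidation state 3 gives a d³ configuration. The d³ configuration leaves the e_g set evenly filled (or empty) — no strong Jahn–Teller driving force.
[CrFI₅]⁴−: Ligand charges: each fluoride is −1; each iodide is −1. With an overall charge of −4 the chromium centre must be in the +2 oxidation state. Group 6 minus oxidation state 2 gives a d⁴ configuration. Fluoride and iodide are weak-field ligands for a first-row metal, so the complex is high-spin. The t₂g³e_g¹ (high-spin) configuration has an unevenly filled e_g set; the Jahn–Teller theorem predicts a tetragonal distortion (typically axial elongation) to lift the degeneracy.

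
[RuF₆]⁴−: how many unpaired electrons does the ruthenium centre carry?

0

Summing ligand charges against the −4 overall charge gives an oxidation state of +2 for ruthenium.
Group 8 minus oxidation state 2 gives a d⁶ configuration.
The spin state decides the count: a 4d ion has a large Δₒ and is invariably low-spin.
An octahedral low-spin d⁶ ion is t₂g⁶e_g⁰, giving 0 unpaired electrons.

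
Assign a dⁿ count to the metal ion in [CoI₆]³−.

Each iodide is −1; balancing the −3 overall charge requires Co(III).
Group 9 minus oxidation state 3 gives a d⁶ configuration.

d⁶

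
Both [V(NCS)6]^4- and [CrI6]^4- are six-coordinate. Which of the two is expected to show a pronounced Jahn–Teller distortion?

[CrI6]^4-

[V(NCS)6]^4-: Summing ligand charges against the −4 overall charge gives an oxidation state of +2 for vanadium. Group 5 minus oxidation state 2 gives a d³ configuration. The d³ configuration leaves the e_g set evenly filled (or empty) — no strong Jahn–Teller driving force.
[CrI6]^4-: Summing ligand charges against the −4 overall charge gives an oxidation state of +2 for chromium. Chromium is a group-6 element; Cr(II) is therefore d⁴. Iodide is a weak-field ligand for a first-row metal, so the complex is high-spin. The t₂g³e_g¹ (high-spin) configuration has an unevenly filled e_g set; the Jahn–Teller theorem predicts a tetragonal distortion (typically axial elongation) to lift the degeneracy.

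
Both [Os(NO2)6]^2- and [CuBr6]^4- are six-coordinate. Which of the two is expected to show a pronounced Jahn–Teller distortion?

[Os(NO2)6]^2-: Each nitro (N-bound nitrite) is −1; balancing the −2 overall charge requires Os(IV). Os sits in group 8, so the d-electron count is 8 − 4 = 4. A 5d ion has a large Δₒ and is invariably low-spin. The d⁴ configuration leaves the e_g set evenly filled (or empty) — no strong Jahn–Teller driving force.
[CuBr6]^4-: Each bromide is −1; balancing the −4 overall charge requires Cu(II). Cu sits in group 11, so the d-electron count is 11 − 2 = 9. The t₂g⁶e_g³ configuration has an unevenly filled e_g set; the Jahn–Teller theorem predicts a tetragonal distortion (typically axial elongation) to lift the degeneracy.

[CuBr6]^4-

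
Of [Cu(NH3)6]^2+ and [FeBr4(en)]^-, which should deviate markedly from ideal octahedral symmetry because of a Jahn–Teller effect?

[Cu(NH3)6]^2+

[Cu(NH3)6]^2+: Ammonia is neutral; balancing the +2 overall charge requires Cu(II). Cu sits in group 11, so the d-electron count is 11 − 2 = 9. The t₂g⁶e_g³ configuration has an unevenly filled e_g set; the Jahn–Teller theorem predicts a tetragonal distortion (typically axial elongation) to lift the degeneracy.
[FeBr4(en)]^-: Each bromide is −1; ethylenediamine is neutral; balancing the −1 overall charge requires Fe(III). Group 8 minus oxidation state 3 gives a d⁵ configuration. Bromide is a weak-field ligand for a first-row metal, so the complex is high-spin. The d⁵ configuration leaves the e_g set evenly filled (or empty) — no strong Jahn–Teller driving force.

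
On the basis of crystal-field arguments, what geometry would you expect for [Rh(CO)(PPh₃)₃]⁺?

Carbonyl is neutral; triphenylphosphine is neutral; balancing the +1 overall charge requires Rh(I).
Rhodium is a group-9 element; Rh(I) is therefore d⁸.
With 4 monodentate ligands the coordination number is 4.
A 4d d⁸ ion has a large crystal-field splitting; square planar leaves the high-energy d_{x²−y²} orbital empty and maximises CFSE.

square planar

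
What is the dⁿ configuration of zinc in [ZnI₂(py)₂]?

Summing ligand charges against the 0 overall charge gives an oxidation state of +2 for zinc.
Zn sits in group 12, so the d-electron count is 12 − 2 = 10.

d10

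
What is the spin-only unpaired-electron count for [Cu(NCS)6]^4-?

1

Each isothiocyanate is −1; balancing the −4 overall charge requires Cu(II).
Copper is a group-11 element; Cu(II) is therefore d⁹.
In an octahedral field the d⁹ configuration is t₂g⁶e_g³ (only one arrangement possible), giving 1 unpaired electron.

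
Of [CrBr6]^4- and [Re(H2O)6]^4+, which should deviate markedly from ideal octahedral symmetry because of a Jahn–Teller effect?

[CrBr6]^4-

[CrBr6]^4-: Ligand charges: each bromide is −1. With an overall charge of −4 the chromium centre must be in the +2 oxidation state. Chromium is a group-6 element; Cr(II) is therefore d⁴. Bromide is a weak-field ligand for a first-row metal, so the complex is high-spin. The t₂g³e_g¹ (high-spin) configuration has an unevenly filled e_g set; the Jahn–Teller theorem predicts a tetragonal distortion (typically axial elongation) to lift the degeneracy.
[Re(H2O)6]^4+: Water is neutral; balancing the +4 overall charge requires Re(IV). Re sits in group 7, so the d-electron count is 7 − 4 = 3. The d³ configuration leaves the e_g set evenly filled (or empty) — no strong Jahn–Teller driving force.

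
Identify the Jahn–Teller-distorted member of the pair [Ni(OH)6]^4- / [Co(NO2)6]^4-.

[Co(NO2)6]^4-

[Ni(OH)6]^4-: Summing ligand charges against the −4 overall charge gives an oxidation state of +2 for nickel. Nickel is a group-10 element; Ni(II) is therefore d⁸. The d⁸ configuration leaves the e_g set evenly filled (or empty) — no strong Jahn–Teller driving force.
[Co(NO2)6]^4-: Each nitro (N-bound nitrite) is −1; balancing the −4 overall charge requires Co(II). Co sits in group 9, so the d-electron count is 9 − 2 = 7. Nitro (N-bound nitrite) is a strong-field ligand (high in the spectrochemical series) for a first-row metal, so the complex is low-spin. The t₂g⁶e_g¹ (low-spin) configuration has an unevenly filled e_g set; the Jahn–Teller theorem predicts a tetragonal distortion (typically axial elongation) to lift the degeneracy.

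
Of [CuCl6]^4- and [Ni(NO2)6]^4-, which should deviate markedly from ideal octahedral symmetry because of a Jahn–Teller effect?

[CuCl6]^4-: Each chloride is −1; balancing the −4 overall charge requires Cu(II). Copper is a group-11 element; Cu(II) is therefore d⁹. The t₂g⁶e_g³ configuration has an unevenly filled e_g set; the Jahn–Teller theorem predicts a tetragonal distortion (typically axial elongation) to lift the degeneracy.
[Ni(NO2)6]^4-: Ligand charges: each nitro (N-bound nitrite) is −1. With an overall charge of −4 the nickel centre must be in the +2 oxidation state. Nickel is a group-10 element; Ni(II) is therefore d⁸. The d⁸ configuration leaves the e_g set evenly filled (or empty) — no strong Jahn–Teller driving force.

[CuCl6]^4-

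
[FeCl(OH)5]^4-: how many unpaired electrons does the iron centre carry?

4 unpaired electrons

Summing ligand charges against the −4 overall charge gives an oxidation state of +2 for iron.
Fe sits in group 8, so the d-electron count is 8 − 2 = 6.
The spin state decides the count: Chloride and hydroxide are weak-field ligands for a first-row metal, so the complex is high-spin.
An octahedral high-spin d⁶ ion is t₂g⁴e_g², giving 4 unpaired electrons.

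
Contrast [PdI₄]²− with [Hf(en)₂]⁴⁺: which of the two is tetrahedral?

For [PdI₄]²−: Summing ligand charges against the −2 overall charge gives an oxidation state of +2 for palladium. Group 10 minus oxidation state 2 gives a d⁸ configuration. A 4d d⁸ ion has a large crystal-field splitting; square planar leaves the high-energy d_{x²−y²} orbital empty and maximises CFSE. → square planar.
For [Hf(en)₂]⁴⁺: Summing ligand charges against the +4 overall charge gives an oxidation state of +4 for hafnium. Hafnium is a group-4 element; Hf(IV) is therefore d⁰. A d⁰ ion has no crystal-field stabilisation preference between square planar and tetrahedral, so four ligands adopt the sterically favoured tetrahedral geometry. → tetrahedral.

[Hf(en)₂]⁴⁺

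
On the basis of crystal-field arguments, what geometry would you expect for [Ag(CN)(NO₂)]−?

Summing ligand charges against the −1 overall charge gives an oxidation state of +1 for silver.
Ag sits in group 11, so the d-electron count is 11 − 1 = 10.
Coordination number: 2.
A d¹⁰ ion with only two ligands adopts a linear arrangement (sp hybridisation; no CFSE preference).

linear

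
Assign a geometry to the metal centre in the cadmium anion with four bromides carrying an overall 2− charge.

tetrahedral

Each bromide is −1; balancing the −2 overall charge requires Cd(II).
Cd sits in group 12, so the d-electron count is 12 − 2 = 10.
With 4 monodentate ligands the coordination number is 4.
A d¹⁰ ion has no crystal-field stabilisation preference between square planar and tetrahedral, so four ligands adopt the sterically favoured tetrahedral geometry.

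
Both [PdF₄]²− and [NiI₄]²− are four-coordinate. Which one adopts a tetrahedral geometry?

For [PdF₄]²−: Each fluoride is −1; balancing the −2 overall charge requires Pd(II). Pd sits in group 10, so the d-electron count is 10 − 2 = 8. A 4d d⁸ ion has a large crystal-field splitting; square planar leaves the high-energy d_{x²−y²} orbital empty and maximises CFSE. → square planar.
For [NiI₄]²−: Ligand charges: each iodide is −1. With an overall charge of −2 the nickel centre must be in the +2 oxidation state. Ni sits in group 10, so the d-electron count is 10 − 2 = 8. Iodide is a weak-field ligand. With weak-field ligands the CFSE gain from square planar is small, so a 3d d⁸ ion takes the sterically preferred tetrahedral geometry. → tetrahedral.

[NiI₄]²−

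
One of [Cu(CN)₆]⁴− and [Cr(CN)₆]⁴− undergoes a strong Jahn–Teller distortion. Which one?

[Cu(CN)₆]⁴−: Summing ligand charges against the −4 overall charge gives an oxidation state of +2 for copper. Copper is a group-11 element; Cu(II) is therefore d⁹. The t₂g⁶e_g³ configuration has an unevenly filled e_g set; the Jahn–Teller theorem predicts a tetragonal distortion (typically axial elongation) to lift the degeneracy.
[Cr(CN)₆]⁴−: Ligand charges: each cyanide is −1. With an overall charge of −4 the chromium centre must be in the +2 oxidation state. Chromium is a group-6 element; Cr(II) is therefore d⁴. Cyanide is a strong-field ligand (high in the spectrochemical series) for a first-row metal, so the complex is low-spin. The d⁴ configuration leaves the e_g set evenly filled (or empty) — no strong Jahn–Teller driving force.

[Cu(CN)₆]⁴−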